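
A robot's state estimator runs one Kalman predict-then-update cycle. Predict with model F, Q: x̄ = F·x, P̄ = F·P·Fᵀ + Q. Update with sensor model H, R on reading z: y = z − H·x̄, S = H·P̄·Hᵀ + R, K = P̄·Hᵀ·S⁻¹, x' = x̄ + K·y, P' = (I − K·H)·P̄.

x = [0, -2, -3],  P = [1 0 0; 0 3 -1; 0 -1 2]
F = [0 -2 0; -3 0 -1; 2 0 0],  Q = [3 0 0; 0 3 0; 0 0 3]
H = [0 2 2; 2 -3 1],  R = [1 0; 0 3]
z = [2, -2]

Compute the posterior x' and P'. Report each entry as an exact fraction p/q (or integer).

x' = [487/149, 354/149, -771/596]
P' = [15461/1639 7550/1639 -7435/1639; 7550/1639 4014/1639 -3853/1639; -7435/1639 -3853/1639 16343/6556]

x̄ = F·x = [4, 3, 0]
P̄ = F·P·Fᵀ + Q = [15 -2 0; -2 14 -6; 0 -6 7]
y = z − H·x̄ = [-4, -1]
S = H·P̄·Hᵀ + R = [37 -54; -54 256]
K = P̄·Hᵀ·S⁻¹ = [230/1639 279/1639; 322/1639 -265/1639; 931/3278 1033/6556]
x' = x̄ + K·y = [487/149, 354/149, -771/596]
P' = (I − K·H)·P̄ = [15461/1639 7550/1639 -7435/1639; 7550/1639 4014/1639 -3853/1639; -7435/1639 -3853/1639 16343/6556]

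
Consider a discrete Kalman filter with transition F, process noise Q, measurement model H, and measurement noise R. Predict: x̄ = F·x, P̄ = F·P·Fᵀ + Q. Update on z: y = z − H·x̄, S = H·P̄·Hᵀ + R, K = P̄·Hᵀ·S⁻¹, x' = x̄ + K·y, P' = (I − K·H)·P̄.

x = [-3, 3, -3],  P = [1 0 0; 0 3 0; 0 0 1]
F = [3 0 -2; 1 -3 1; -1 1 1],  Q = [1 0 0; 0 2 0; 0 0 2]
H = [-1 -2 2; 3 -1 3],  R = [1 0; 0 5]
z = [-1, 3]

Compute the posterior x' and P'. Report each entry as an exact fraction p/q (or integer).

x̄ = F·x = [-3, -15, 3]
P̄ = F·P·Fᵀ + Q = [14 1 -5; 1 31 -9; -5 -9 7]
y = z − H·x̄ = [-40, -12]
S = H·P̄·Hᵀ + R = [263 114; 114 183]
K = P̄·Hᵀ·S⁻¹ = [-2574/11711 9802/35133; -2851/11711 -5231/35133; 241/1673 -13/1673]
x' = x̄ + K·y = [28619/11711, -40701/11711, -4465/1673]
P' = (I − K·H)·P̄ = [36238/35133 -51239/35133 -1761/1673; -51239/35133 108625/35133 3749/1673; -1761/1673 3749/1673 427/239]

x' = [28619/11711, -40701/11711, -4465/1673]
P' = [36238/35133 -51239/35133 -1761/1673; -51239/35133 108625/35133 3749/1673; -1761/1673 3749/1673 427/239]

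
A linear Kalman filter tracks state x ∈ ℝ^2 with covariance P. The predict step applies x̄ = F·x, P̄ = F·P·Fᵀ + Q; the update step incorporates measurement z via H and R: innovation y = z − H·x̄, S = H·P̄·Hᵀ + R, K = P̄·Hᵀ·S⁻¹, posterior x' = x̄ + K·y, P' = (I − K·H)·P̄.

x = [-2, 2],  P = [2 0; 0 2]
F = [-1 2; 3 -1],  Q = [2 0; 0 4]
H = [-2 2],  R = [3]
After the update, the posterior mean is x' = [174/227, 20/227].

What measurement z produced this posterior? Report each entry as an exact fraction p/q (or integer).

z = [-1]

x̄ = F·x = [6, -8]
P̄ = F·P·Fᵀ + Q = [12 -10; -10 24]
S = H·P̄·Hᵀ + R = [227]
K = P̄·Hᵀ·S⁻¹ = [-44/227; 68/227]
x' − x̄ = [-1188/227, 1836/227] = K·y
y = (KᵀK)⁻¹·Kᵀ·(x' − x̄) = [27]
z = y + H·x̄ = [27] + [-28] = [-1]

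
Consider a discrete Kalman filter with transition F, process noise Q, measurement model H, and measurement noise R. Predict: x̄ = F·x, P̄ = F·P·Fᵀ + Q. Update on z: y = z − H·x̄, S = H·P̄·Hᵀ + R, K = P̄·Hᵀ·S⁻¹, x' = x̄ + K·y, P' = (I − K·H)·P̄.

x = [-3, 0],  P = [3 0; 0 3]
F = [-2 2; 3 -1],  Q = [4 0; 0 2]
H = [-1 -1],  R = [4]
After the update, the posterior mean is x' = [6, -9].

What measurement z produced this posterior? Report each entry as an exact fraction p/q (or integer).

x̄ = F·x = [6, -9]
P̄ = F·P·Fᵀ + Q = [28 -24; -24 32]
S = H·P̄·Hᵀ + R = [16]
K = P̄·Hᵀ·S⁻¹ = [-1/4; -1/2]
x' − x̄ = [0, 0] = K·y
y = (KᵀK)⁻¹·Kᵀ·(x' − x̄) = [0]
z = y + H·x̄ = [0] + [3] = [3]

z = [3]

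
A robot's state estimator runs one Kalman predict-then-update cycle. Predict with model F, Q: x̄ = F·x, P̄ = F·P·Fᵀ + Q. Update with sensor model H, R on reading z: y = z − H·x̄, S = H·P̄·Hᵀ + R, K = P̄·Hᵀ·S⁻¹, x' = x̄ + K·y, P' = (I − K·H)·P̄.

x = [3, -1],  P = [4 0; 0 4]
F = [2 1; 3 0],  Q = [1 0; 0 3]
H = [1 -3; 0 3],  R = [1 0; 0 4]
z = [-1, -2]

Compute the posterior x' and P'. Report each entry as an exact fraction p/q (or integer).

x' = [-3299/1727, -630/1727]
P' = [11019/3454 1506/1727; 1506/1727 564/1727]

x̄ = F·x = [5, 9]
P̄ = F·P·Fᵀ + Q = [21 24; 24 39]
y = z − H·x̄ = [21, -29]
S = H·P̄·Hᵀ + R = [229 -279; -279 355]
K = P̄·Hᵀ·S⁻¹ = [1983/3454 2259/3454; -186/1727 423/1727]
x' = x̄ + K·y = [-3299/1727, -630/1727]
P' = (I − K·H)·P̄ = [11019/3454 1506/1727; 1506/1727 564/1727]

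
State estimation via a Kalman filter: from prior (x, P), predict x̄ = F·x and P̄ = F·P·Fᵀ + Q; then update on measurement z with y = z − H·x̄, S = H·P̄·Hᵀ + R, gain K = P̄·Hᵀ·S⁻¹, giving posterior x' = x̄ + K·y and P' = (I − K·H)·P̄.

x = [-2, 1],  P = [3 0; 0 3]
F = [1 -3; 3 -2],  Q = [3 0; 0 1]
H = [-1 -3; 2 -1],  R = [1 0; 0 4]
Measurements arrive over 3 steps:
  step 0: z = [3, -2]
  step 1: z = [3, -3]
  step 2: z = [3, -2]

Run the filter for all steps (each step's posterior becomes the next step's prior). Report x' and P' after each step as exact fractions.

step 0: x' = [-36817/31247, -19564/31247], P' = [21999/31247 -5802/31247; -5802/31247 4888/31247]
step 1: x' = [-79861036/74067767, -48572599/74067767], P' = [44137773/74067767 -11082222/74067767; -11082222/74067767 10648704/74067767]
step 2: x' = [-16022583623/21498459139, -114936077888/150489213973], P' = [12808177563/21498459139 -3213631050/21498459139; -3213631050/21498459139 21602162648/150489213973]

step 0: x̄ = F·x = [-5, -8]
step 0: P̄ = F·P·Fᵀ + Q = [33 27; 27 40]
step 0: y = z − H·x̄ = [-26, 0]
step 0: S = H·P̄·Hᵀ + R = [556 -81; -81 68]
step 0: K = P̄·Hᵀ·S⁻¹ = [-4593/31247 12450/31247; -8862/31247 -4123/31247]
step 0: x' = x̄ + K·y = [-36817/31247, -19564/31247]
step 0: P' = (I − K·H)·P̄ = [21999/31247 -5802/31247; -5802/31247 4888/31247]
step 1: x̄ = F·x = [21875/31247, -71323/31247]
step 1: P̄ = F·P·Fᵀ + Q = [194544/31247 159147/31247; 159147/31247 318414/31247]
step 1: y = z − H·x̄ = [-98353/31247, -208814/31247]
step 1: S = H·P̄·Hᵀ + R = [4046399/31247 -229581/31247; -229581/31247 584990/31247]
step 1: K = P̄·Hᵀ·S⁻¹ = [-10891107/74067767 24839442/74067767; -20863890/74067767 -8203287/74067767]
step 1: x' = x̄ + K·y = [-79861036/74067767, -48572599/74067767]
step 1: P' = (I − K·H)·P̄ = [44137773/74067767 -11082222/74067767; -11082222/74067767 10648704/74067767]
step 2: x̄ = F·x = [65856761/74067767, -142437910/74067767]
step 2: P̄ = F·P·Fᵀ + Q = [428672742/74067767 318209985/74067767; 318209985/74067767 646889204/74067767]
step 2: y = z − H·x̄ = [-139253668/74067767, -422286966/74067767]
step 2: S = H·P̄·Hᵀ + R = [8234003255/74067767 -507727797/74067767; -507727797/74067767 1385011300/74067767]
step 2: K = P̄·Hᵀ·S⁻¹ = [-3167284413/21498459139 7207496544/21498459139; -42311070594/150489213973 -16648249337/150489213973]
step 2: x' = x̄ + K·y = [-16022583623/21498459139, -114936077888/150489213973]
step 2: P' = (I − K·H)·P̄ = [12808177563/21498459139 -3213631050/21498459139; -3213631050/21498459139 21602162648/150489213973]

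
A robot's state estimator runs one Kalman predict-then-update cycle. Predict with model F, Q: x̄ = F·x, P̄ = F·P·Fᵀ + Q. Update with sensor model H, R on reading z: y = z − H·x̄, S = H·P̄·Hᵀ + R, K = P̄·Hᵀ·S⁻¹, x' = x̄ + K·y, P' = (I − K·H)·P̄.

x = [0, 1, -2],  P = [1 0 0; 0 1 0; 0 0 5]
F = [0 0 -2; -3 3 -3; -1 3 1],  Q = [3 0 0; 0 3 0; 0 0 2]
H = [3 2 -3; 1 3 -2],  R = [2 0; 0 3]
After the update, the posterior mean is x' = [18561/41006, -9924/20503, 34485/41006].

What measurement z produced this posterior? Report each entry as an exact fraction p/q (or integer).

x̄ = F·x = [4, 9, 1]
P̄ = F·P·Fᵀ + Q = [23 30 -10; 30 66 -3; -10 -3 17]
S = H·P̄·Hᵀ + R = [1202 1026; 1026 944]
K = P̄·Hᵀ·S⁻¹ = [6819/41006 -817/20503; -5505/20503 22131/41006; -13875/41006 6389/20503]
x' − x̄ = [-145463/41006, -194451/20503, -6521/41006] = K·y
y = (KᵀK)⁻¹·Kᵀ·(x' − x̄) = [-29, -32]
z = y + H·x̄ = [-29, -32] + [27, 29] = [-2, -3]

z = [-2, -3]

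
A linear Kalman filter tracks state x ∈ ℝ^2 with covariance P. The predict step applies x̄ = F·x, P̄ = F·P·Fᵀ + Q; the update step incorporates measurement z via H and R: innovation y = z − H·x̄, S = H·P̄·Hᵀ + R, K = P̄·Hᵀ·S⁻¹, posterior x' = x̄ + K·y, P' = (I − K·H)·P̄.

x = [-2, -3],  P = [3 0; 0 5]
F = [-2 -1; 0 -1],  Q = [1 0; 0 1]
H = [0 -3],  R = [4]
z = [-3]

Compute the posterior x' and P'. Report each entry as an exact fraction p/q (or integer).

x̄ = F·x = [7, 3]
P̄ = F·P·Fᵀ + Q = [18 5; 5 6]
y = z − H·x̄ = [6]
S = H·P̄·Hᵀ + R = [58]
K = P̄·Hᵀ·S⁻¹ = [-15/58; -9/29]
x' = x̄ + K·y = [158/29, 33/29]
P' = (I − K·H)·P̄ = [819/58 10/29; 10/29 12/29]

x' = [158/29, 33/29]
P' = [819/58 10/29; 10/29 12/29]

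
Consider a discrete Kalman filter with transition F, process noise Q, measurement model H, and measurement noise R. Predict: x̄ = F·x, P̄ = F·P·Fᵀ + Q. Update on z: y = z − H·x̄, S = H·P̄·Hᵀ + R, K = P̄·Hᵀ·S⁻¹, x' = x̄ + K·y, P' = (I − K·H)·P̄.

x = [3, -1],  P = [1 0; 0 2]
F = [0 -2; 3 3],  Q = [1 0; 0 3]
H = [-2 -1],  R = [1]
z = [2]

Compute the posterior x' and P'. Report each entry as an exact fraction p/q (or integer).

x' = [-34/19, 42/19]
P' = [135/19 -264/19; -264/19 534/19]

x̄ = F·x = [2, 6]
P̄ = F·P·Fᵀ + Q = [9 -12; -12 30]
y = z − H·x̄ = [12]
S = H·P̄·Hᵀ + R = [19]
K = P̄·Hᵀ·S⁻¹ = [-6/19; -6/19]
x' = x̄ + K·y = [-34/19, 42/19]
P' = (I − K·H)·P̄ = [135/19 -264/19; -264/19 534/19]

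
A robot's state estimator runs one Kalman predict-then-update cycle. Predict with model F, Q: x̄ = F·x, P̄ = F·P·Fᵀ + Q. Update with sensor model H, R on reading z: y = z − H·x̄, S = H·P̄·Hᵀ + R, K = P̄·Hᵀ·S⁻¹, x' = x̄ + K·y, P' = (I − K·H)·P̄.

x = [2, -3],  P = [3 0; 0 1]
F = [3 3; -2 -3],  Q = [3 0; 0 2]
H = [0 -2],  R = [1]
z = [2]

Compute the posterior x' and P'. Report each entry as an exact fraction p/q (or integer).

x̄ = F·x = [-3, 5]
P̄ = F·P·Fᵀ + Q = [39 -27; -27 23]
y = z − H·x̄ = [12]
S = H·P̄·Hᵀ + R = [93]
K = P̄·Hᵀ·S⁻¹ = [18/31; -46/93]
x' = x̄ + K·y = [123/31, -29/31]
P' = (I − K·H)·P̄ = [237/31 -9/31; -9/31 23/93]

x' = [123/31, -29/31]
P' = [237/31 -9/31; -9/31 23/93]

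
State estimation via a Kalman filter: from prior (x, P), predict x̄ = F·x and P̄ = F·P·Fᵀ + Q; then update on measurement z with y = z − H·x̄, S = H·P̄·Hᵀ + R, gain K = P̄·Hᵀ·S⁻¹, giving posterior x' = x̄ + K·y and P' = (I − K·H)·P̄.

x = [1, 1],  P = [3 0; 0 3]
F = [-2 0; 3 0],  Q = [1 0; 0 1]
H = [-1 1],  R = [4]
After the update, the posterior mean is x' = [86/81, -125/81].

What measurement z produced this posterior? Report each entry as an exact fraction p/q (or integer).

x̄ = F·x = [-2, 3]
P̄ = F·P·Fᵀ + Q = [13 -18; -18 28]
S = H·P̄·Hᵀ + R = [81]
K = P̄·Hᵀ·S⁻¹ = [-31/81; 46/81]
x' − x̄ = [248/81, -368/81] = K·y
y = (KᵀK)⁻¹·Kᵀ·(x' − x̄) = [-8]
z = y + H·x̄ = [-8] + [5] = [-3]

z = [-3]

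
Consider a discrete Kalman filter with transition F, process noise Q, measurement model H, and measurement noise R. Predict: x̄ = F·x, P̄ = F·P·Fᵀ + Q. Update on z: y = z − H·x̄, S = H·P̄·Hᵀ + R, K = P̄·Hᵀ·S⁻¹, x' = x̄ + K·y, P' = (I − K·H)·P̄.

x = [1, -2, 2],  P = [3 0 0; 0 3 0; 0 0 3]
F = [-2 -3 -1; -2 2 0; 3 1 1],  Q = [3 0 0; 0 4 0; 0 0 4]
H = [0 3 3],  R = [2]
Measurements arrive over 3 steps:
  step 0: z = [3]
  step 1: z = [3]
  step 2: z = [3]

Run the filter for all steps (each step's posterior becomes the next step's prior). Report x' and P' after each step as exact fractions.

step 0: x̄ = F·x = [2, -6, 3]
step 0: P̄ = F·P·Fᵀ + Q = [45 -6 -30; -6 28 -12; -30 -12 37]
step 0: y = z − H·x̄ = [12]
step 0: S = H·P̄·Hᵀ + R = [371]
step 0: K = P̄·Hᵀ·S⁻¹ = [-108/371; 48/371; 75/371]
step 0: x' = x̄ + K·y = [-554/371, -1650/371, 2013/371]
step 0: P' = (I − K·H)·P̄ = [5031/371 2958/371 -3030/371; 2958/371 8084/371 -8052/371; -3030/371 -8052/371 8102/371]
step 1: x̄ = F·x = [4045/371, -2192/371, -1299/371]
step 1: P̄ = F·P·Fᵀ + Q = [77159/371 -12420/371 -47720/371; -12420/371 30280/371 -12230/371; -47720/371 -12230/371 46413/371]
step 1: y = z − H·x̄ = [11586/371]
step 1: S = H·P̄·Hᵀ + R = [470839/371]
step 1: K = P̄·Hᵀ·S⁻¹ = [-180420/470839; 2850/24781; 102549/470839]
step 1: x' = x̄ + K·y = [-500815/470839, -57412/24781, 1553943/470839]
step 1: P' = (I − K·H)·P̄ = [10183531/470839 556380/24781 -10691500/470839; 556380/24781 1606580/24781 -1604680/24781; -10691500/470839 -1604680/24781 30557286/470839]
step 2: x̄ = F·x = [2720171/470839, -1180026/470839, -1039330/470839]
step 2: P̄ = F·P·Fᵀ + Q = [248584227/470839 -81678716/470839 -124103772/470839; -81678716/470839 80147800/470839 2638894/470839; -124103772/470839 2638894/470839 92917921/470839]
step 2: y = z − H·x̄ = [8070585/470839]
step 2: S = H·P̄·Hᵀ + R = [1606033259/470839]
step 2: K = P̄·Hᵀ·S⁻¹ = [-617347464/1606033259; 248360082/1606033259; 286670445/1606033259]
step 2: x' = x̄ + K·y = [-56667583/69827533, 10088388/69827533, 59505215/69827533]
step 2: P' = (I − K·H)·P̄ = [38477366823/1606033259 47034617636/1606033259 -47446182612/1606033259; 47034617636/1606033259 142378397084/1606033259 -142212823696/1606033259; -47446182612/1606033259 -142212823696/1606033259 142403937326/1606033259]

step 0: x' = [-554/371, -1650/371, 2013/371], P' = [5031/371 2958/371 -3030/371; 2958/371 8084/371 -8052/371; -3030/371 -8052/371 8102/371]
step 1: x' = [-500815/470839, -57412/24781, 1553943/470839], P' = [10183531/470839 556380/24781 -10691500/470839; 556380/24781 1606580/24781 -1604680/24781; -10691500/470839 -1604680/24781 30557286/470839]
step 2: x' = [-56667583/69827533, 10088388/69827533, 59505215/69827533], P' = [38477366823/1606033259 47034617636/1606033259 -47446182612/1606033259; 47034617636/1606033259 142378397084/1606033259 -142212823696/1606033259; -47446182612/1606033259 -142212823696/1606033259 142403937326/1606033259]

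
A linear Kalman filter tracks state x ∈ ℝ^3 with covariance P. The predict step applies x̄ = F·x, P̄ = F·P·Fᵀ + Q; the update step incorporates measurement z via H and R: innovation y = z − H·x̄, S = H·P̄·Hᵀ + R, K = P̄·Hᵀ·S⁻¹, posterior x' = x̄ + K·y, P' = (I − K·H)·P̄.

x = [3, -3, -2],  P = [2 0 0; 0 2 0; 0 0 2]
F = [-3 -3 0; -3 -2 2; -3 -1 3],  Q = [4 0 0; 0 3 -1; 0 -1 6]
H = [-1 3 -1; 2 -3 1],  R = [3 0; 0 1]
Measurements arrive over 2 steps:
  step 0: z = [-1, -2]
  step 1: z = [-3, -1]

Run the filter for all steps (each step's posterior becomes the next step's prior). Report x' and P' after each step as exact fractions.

step 0: x̄ = F·x = [0, -7, -12]
step 0: P̄ = F·P·Fᵀ + Q = [40 30 24; 30 37 33; 24 33 44]
step 0: y = z − H·x̄ = [8, -11]
step 0: S = H·P̄·Hᵀ + R = [90 -61; -61 76]
step 0: K = P̄·Hᵀ·S⁻¹ = [2830/3119 2846/3119; 2550/3119 1308/3119; 1929/3119 1261/3119]
step 0: x' = x̄ + K·y = [-8666/3119, -15821/3119, -35867/3119]
step 0: P' = (I − K·H)·P̄ = [11336/3119 8958/3119 7048/3119; 8958/3119 16547/3119 33033/3119; 7048/3119 33033/3119 86264/3119]
step 1: x̄ = F·x = [73461/3119, -14094/3119, -65782/3119]
step 1: P̄ = F·P·Fᵀ + Q = [424667/3119 95190/3119 -101568/3119; 95190/3119 281281/3119 360221/3119; -101568/3119 360221/3119 642347/3119]
step 1: y = z − H·x̄ = [40604/3119, -126541/3119]
step 1: S = H·P̄·Hᵀ + R = [672298/3119 -700470/3119; -700470/3119 1165785/3119]
step 1: K = P̄·Hᵀ·S⁻¹ = [5984903/6264758 45598831/46985685; 2644234/3132379 12013298/46985685; 1924450/3132379 -8508232/46985685]
step 1: x' = x̄ + K·y = [-159000884/46985685, -183358072/46985685, -269979682/46985685]
step 1: P' = (I − K·H)·P̄ = [360518297/93971370 131003828/46985685 78092018/46985685; 131003828/46985685 427190599/46985685 1031577439/46985685; 78092018/46985685 1031577439/46985685 2930040049/46985685]

step 0: x' = [-8666/3119, -15821/3119, -35867/3119], P' = [11336/3119 8958/3119 7048/3119; 8958/3119 16547/3119 33033/3119; 7048/3119 33033/3119 86264/3119]
step 1: x' = [-159000884/46985685, -183358072/46985685, -269979682/46985685], P' = [360518297/93971370 131003828/46985685 78092018/46985685; 131003828/46985685 427190599/46985685 1031577439/46985685; 78092018/46985685 1031577439/46985685 2930040049/46985685]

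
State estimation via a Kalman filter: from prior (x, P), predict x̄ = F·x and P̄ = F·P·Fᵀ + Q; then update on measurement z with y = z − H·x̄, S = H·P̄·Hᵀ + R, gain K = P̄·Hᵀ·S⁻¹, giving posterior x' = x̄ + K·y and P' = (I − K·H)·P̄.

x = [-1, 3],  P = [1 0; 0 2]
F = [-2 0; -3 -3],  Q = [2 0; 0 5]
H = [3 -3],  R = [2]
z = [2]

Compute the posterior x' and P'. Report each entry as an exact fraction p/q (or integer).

x' = [2, 75/59]
P' = [6 6; 6 367/59]

x̄ = F·x = [2, -6]
P̄ = F·P·Fᵀ + Q = [6 6; 6 32]
y = z − H·x̄ = [-22]
S = H·P̄·Hᵀ + R = [236]
K = P̄·Hᵀ·S⁻¹ = [0; -39/118]
x' = x̄ + K·y = [2, 75/59]
P' = (I − K·H)·P̄ = [6 6; 6 367/59]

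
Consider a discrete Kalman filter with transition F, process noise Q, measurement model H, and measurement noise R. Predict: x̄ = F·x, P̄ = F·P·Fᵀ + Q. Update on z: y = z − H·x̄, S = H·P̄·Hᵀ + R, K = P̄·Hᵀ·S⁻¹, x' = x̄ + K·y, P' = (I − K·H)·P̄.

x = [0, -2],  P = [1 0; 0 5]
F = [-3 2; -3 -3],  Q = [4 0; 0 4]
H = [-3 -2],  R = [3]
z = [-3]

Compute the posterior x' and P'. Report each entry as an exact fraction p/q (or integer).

x̄ = F·x = [-4, 6]
P̄ = F·P·Fᵀ + Q = [33 -21; -21 58]
y = z − H·x̄ = [-3]
S = H·P̄·Hᵀ + R = [280]
K = P̄·Hᵀ·S⁻¹ = [-57/280; -53/280]
x' = x̄ + K·y = [-949/280, 1839/280]
P' = (I − K·H)·P̄ = [5991/280 -8901/280; -8901/280 13431/280]

x' = [-949/280, 1839/280]
P' = [5991/280 -8901/280; -8901/280 13431/280]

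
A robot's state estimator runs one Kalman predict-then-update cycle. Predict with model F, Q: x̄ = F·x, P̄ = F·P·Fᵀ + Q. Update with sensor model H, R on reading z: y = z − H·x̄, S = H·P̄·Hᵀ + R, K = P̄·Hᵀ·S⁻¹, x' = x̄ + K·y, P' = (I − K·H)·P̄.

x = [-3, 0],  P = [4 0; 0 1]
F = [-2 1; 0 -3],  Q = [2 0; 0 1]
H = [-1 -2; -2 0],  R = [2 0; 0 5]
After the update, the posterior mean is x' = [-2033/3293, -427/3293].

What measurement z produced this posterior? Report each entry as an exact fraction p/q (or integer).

z = [1, 2]

x̄ = F·x = [6, 0]
P̄ = F·P·Fᵀ + Q = [19 -3; -3 10]
S = H·P̄·Hᵀ + R = [49 26; 26 81]
K = P̄·Hᵀ·S⁻¹ = [-65/3293 -1524/3293; -1533/3293 736/3293]
x' − x̄ = [-21791/3293, -427/3293] = K·y
y = (KᵀK)⁻¹·Kᵀ·(x' − x̄) = [7, 14]
z = y + H·x̄ = [7, 14] + [-6, -12] = [1, 2]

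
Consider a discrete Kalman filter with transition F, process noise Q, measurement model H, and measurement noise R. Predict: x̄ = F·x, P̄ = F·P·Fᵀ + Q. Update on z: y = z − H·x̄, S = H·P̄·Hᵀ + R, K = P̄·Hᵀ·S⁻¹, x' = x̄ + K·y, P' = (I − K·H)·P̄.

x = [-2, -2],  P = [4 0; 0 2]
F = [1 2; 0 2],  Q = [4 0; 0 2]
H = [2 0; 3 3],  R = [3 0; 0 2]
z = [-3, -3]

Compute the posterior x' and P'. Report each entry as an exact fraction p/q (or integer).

x̄ = F·x = [-6, -4]
P̄ = F·P·Fᵀ + Q = [16 8; 8 10]
y = z − H·x̄ = [9, 27]
S = H·P̄·Hᵀ + R = [67 144; 144 380]
K = P̄·Hᵀ·S⁻¹ = [448/1181 54/1181; -424/1181 657/2362]
x' = x̄ + K·y = [-1596/1181, 659/2362]
P' = (I − K·H)·P̄ = [672/1181 -636/1181; -636/1181 855/1181]

x' = [-1596/1181, 659/2362]
P' = [672/1181 -636/1181; -636/1181 855/1181]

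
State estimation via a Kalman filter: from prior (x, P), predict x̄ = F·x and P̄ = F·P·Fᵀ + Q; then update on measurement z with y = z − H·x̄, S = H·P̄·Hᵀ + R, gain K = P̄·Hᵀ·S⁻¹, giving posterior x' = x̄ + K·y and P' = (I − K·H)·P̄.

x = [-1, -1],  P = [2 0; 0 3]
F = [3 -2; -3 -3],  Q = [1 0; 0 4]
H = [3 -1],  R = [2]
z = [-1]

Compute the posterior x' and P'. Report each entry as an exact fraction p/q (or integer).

x̄ = F·x = [-1, 6]
P̄ = F·P·Fᵀ + Q = [31 0; 0 49]
y = z − H·x̄ = [8]
S = H·P̄·Hᵀ + R = [330]
K = P̄·Hᵀ·S⁻¹ = [31/110; -49/330]
x' = x̄ + K·y = [69/55, 794/165]
P' = (I − K·H)·P̄ = [527/110 1519/110; 1519/110 13769/330]

x' = [69/55, 794/165]
P' = [527/110 1519/110; 1519/110 13769/330]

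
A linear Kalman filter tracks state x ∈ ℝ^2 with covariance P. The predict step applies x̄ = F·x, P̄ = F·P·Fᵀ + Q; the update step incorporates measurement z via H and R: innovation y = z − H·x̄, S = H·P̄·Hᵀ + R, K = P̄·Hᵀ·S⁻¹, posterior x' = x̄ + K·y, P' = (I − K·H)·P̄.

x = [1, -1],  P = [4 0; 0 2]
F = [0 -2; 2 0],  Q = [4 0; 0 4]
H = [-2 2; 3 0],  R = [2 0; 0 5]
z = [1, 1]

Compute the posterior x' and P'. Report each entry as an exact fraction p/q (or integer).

x' = [2066/4753, 4566/4753]
P' = [2460/4753 2400/4753; 2400/4753 4660/4753]

x̄ = F·x = [2, 2]
P̄ = F·P·Fᵀ + Q = [12 0; 0 20]
y = z − H·x̄ = [1, -5]
S = H·P̄·Hᵀ + R = [130 -72; -72 113]
K = P̄·Hᵀ·S⁻¹ = [-60/4753 1476/4753; 2260/4753 1440/4753]
x' = x̄ + K·y = [2066/4753, 4566/4753]
P' = (I − K·H)·P̄ = [2460/4753 2400/4753; 2400/4753 4660/4753]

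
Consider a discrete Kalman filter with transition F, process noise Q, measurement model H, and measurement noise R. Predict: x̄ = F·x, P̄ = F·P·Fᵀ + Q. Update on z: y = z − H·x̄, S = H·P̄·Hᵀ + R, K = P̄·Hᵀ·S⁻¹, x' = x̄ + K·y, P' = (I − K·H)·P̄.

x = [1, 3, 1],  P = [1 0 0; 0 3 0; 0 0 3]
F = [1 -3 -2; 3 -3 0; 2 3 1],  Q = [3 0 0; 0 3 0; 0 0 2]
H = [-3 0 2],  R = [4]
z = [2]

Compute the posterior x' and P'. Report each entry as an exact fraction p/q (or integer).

x' = [862/907, 1422/907, 2304/907]
P' = [2520/907 1998/907 3398/907; 1998/907 17949/907 2733/907; 3398/907 2733/907 5427/907]

x̄ = F·x = [-10, -6, 12]
P̄ = F·P·Fᵀ + Q = [43 30 -31; 30 39 -21; -31 -21 36]
y = z − H·x̄ = [-52]
S = H·P̄·Hᵀ + R = [907]
K = P̄·Hᵀ·S⁻¹ = [-191/907; -132/907; 165/907]
x' = x̄ + K·y = [862/907, 1422/907, 2304/907]
P' = (I − K·H)·P̄ = [2520/907 1998/907 3398/907; 1998/907 17949/907 2733/907; 3398/907 2733/907 5427/907]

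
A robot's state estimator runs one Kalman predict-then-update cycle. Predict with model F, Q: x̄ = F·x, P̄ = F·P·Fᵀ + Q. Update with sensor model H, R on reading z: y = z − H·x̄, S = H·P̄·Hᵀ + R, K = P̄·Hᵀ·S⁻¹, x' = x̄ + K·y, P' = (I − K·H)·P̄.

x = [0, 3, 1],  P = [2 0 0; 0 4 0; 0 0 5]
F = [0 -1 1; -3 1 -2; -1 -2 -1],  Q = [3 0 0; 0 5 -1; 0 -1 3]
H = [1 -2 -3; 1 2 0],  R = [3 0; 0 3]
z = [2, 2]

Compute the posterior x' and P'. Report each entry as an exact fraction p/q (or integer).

x̄ = F·x = [-2, 1, -7]
P̄ = F·P·Fᵀ + Q = [12 -14 3; -14 47 7; 3 7 26]
y = z − H·x̄ = [-15, 2]
S = H·P̄·Hᵀ + R = [559 -227; -227 147]
K = P̄·Hᵀ·S⁻¹ = [925/30644 -1907/30644; -803/30644 15437/30644; -2306/7661 -2675/7661]
x' = x̄ + K·y = [-78977/30644, 73563/30644, -24387/7661]
P' = (I − K·H)·P̄ = [308541/30644 -157131/30644 51669/7661; -157131/30644 101721/30644 -29847/7661; 51669/7661 -29847/7661 39427/7661]

x' = [-78977/30644, 73563/30644, -24387/7661]
P' = [308541/30644 -157131/30644 51669/7661; -157131/30644 101721/30644 -29847/7661; 51669/7661 -29847/7661 39427/7661]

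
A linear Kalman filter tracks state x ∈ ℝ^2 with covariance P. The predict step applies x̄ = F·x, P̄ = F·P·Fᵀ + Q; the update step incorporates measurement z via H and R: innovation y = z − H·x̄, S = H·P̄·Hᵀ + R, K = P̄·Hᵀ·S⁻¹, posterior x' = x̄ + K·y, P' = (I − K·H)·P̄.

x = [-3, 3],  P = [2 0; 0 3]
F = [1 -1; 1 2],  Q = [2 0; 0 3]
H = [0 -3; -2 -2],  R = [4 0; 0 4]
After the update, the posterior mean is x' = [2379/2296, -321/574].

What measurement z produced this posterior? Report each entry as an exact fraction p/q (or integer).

x̄ = F·x = [-6, 3]
P̄ = F·P·Fᵀ + Q = [7 -4; -4 17]
S = H·P̄·Hᵀ + R = [157 78; 78 68]
K = P̄·Hᵀ·S⁻¹ = [321/1148 -939/2296; -90/287 -13/574]
x' − x̄ = [16155/2296, -2043/574] = K·y
y = (KᵀK)⁻¹·Kᵀ·(x' − x̄) = [12, -9]
z = y + H·x̄ = [12, -9] + [-9, 6] = [3, -3]

z = [3, -3]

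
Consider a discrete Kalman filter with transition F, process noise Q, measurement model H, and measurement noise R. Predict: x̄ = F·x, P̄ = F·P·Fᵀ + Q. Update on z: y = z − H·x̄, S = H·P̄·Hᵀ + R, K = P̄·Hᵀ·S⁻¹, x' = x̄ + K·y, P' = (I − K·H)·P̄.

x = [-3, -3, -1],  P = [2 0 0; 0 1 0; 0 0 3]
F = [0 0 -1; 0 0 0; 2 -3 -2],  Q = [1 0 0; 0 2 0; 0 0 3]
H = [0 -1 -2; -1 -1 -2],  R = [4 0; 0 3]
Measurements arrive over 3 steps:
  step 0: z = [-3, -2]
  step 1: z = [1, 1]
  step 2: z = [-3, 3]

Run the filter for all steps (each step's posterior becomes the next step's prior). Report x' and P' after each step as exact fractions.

step 0: x̄ = F·x = [1, 0, 5]
step 0: P̄ = F·P·Fᵀ + Q = [4 0 6; 0 2 0; 6 0 32]
step 0: y = z − H·x̄ = [7, 9]
step 0: S = H·P̄·Hᵀ + R = [134 142; 142 161]
step 0: K = P̄·Hᵀ·S⁻¹ = [34/141 -44/141; -19/705 8/705; -182/705 -146/705]
step 0: x' = x̄ + K·y = [-17/141, -61/705, 937/705]
step 0: P' = (I − K·H)·P̄ = [268/141 -20/141 -58/141; -20/141 1388/705 -656/705; -58/141 -656/705 692/705]
step 1: x̄ = F·x = [-937/705, 0, -1861/705]
step 1: P̄ = F·P·Fᵀ + Q = [1397/705 0 -4/705; 0 2 0; -4/705 0 18383/705]
step 1: y = z − H·x̄ = [-3017/705, -1318/235]
step 1: S = H·P̄·Hᵀ + R = [77762/705 24978/235; 24978/235 26146/235]
step 1: K = P̄·Hᵀ·S⁻¹ = [74263/343540 -77029/343540; -876/85885 -707/85885; -4579/17177 -3676/17177]
step 1: x' = x̄ + K·y = [-342377/343540, 7714/85885, -5130/17177]
step 1: P' = (I − K·H)·P̄ = [528139/343540 -1383/85885 -7288/17177; -1383/85885 168604/85885 -16510/17177; -7288/17177 -16510/17177 17413/17177]
step 2: x̄ = F·x = [5130/17177, 0, -286061/171770]
step 2: P̄ = F·P·Fᵀ + Q = [34590/17177 0 -128/17177; 0 2 0; -128/17177 0 1969006/85885]
step 2: y = z − H·x̄ = [-543716/85885, -2756/85885]
step 2: S = H·P̄·Hᵀ + R = [8391334/85885 8046514/85885; 8046514/85885 8475839/85885]
step 2: K = P̄·Hᵀ·S⁻¹ = [8104990/37126439 -1206630/5303777; -429325/37126439 -49260/5303777; -9872718/37126439 -1124872/5303777]
step 2: x' = x̄ + K·y = [-39951578/37126439, 2729012/37126439, 1849977/74252878]
step 2: P' = (I − K·H)·P̄ = [57759190/37126439 -682840/37126439 -15868560/37126439; -682840/37126439 72704588/37126439 -35493644/37126439; -15868560/37126439 -35493644/37126439 37492258/37126439]

step 0: x' = [-17/141, -61/705, 937/705], P' = [268/141 -20/141 -58/141; -20/141 1388/705 -656/705; -58/141 -656/705 692/705]
step 1: x' = [-342377/343540, 7714/85885, -5130/17177], P' = [528139/343540 -1383/85885 -7288/17177; -1383/85885 168604/85885 -16510/17177; -7288/17177 -16510/17177 17413/17177]
step 2: x' = [-39951578/37126439, 2729012/37126439, 1849977/74252878], P' = [57759190/37126439 -682840/37126439 -15868560/37126439; -682840/37126439 72704588/37126439 -35493644/37126439; -15868560/37126439 -35493644/37126439 37492258/37126439]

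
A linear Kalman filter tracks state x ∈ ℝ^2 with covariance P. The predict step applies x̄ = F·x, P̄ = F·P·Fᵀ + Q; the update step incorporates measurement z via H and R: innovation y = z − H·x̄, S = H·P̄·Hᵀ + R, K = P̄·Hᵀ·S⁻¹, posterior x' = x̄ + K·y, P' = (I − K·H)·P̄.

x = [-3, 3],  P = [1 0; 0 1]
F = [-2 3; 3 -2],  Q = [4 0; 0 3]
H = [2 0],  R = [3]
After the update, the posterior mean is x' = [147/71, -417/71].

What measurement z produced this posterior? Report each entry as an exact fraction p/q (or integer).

z = [3]

x̄ = F·x = [15, -15]
P̄ = F·P·Fᵀ + Q = [17 -12; -12 16]
S = H·P̄·Hᵀ + R = [71]
K = P̄·Hᵀ·S⁻¹ = [34/71; -24/71]
x' − x̄ = [-918/71, 648/71] = K·y
y = (KᵀK)⁻¹·Kᵀ·(x' − x̄) = [-27]
z = y + H·x̄ = [-27] + [30] = [3]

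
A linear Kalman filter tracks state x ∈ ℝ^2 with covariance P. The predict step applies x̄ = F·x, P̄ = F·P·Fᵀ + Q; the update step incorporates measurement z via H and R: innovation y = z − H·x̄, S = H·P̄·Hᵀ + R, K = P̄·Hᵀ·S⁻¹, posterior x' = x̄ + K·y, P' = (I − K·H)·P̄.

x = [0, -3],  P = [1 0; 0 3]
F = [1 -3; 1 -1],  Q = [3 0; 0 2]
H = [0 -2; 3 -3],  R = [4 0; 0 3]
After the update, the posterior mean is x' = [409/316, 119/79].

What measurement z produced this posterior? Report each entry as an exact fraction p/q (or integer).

z = [-3, -1]

x̄ = F·x = [9, 3]
P̄ = F·P·Fᵀ + Q = [31 10; 10 6]
S = H·P̄·Hᵀ + R = [28 -24; -24 156]
K = P̄·Hᵀ·S⁻¹ = [-67/158 107/316; -33/79 1/79]
x' − x̄ = [-2435/316, -118/79] = K·y
y = (KᵀK)⁻¹·Kᵀ·(x' − x̄) = [3, -19]
z = y + H·x̄ = [3, -19] + [-6, 18] = [-3, -1]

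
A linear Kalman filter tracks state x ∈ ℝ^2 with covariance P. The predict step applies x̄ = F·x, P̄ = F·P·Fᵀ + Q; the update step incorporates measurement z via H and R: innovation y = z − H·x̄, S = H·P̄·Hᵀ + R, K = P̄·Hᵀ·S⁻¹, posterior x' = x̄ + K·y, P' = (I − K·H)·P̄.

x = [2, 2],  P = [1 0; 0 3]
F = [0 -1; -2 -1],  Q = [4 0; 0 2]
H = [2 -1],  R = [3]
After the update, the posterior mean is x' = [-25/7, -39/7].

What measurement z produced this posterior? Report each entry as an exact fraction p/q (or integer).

x̄ = F·x = [-2, -6]
P̄ = F·P·Fᵀ + Q = [7 3; 3 9]
S = H·P̄·Hᵀ + R = [28]
K = P̄·Hᵀ·S⁻¹ = [11/28; -3/28]
x' − x̄ = [-11/7, 3/7] = K·y
y = (KᵀK)⁻¹·Kᵀ·(x' − x̄) = [-4]
z = y + H·x̄ = [-4] + [2] = [-2]

z = [-2]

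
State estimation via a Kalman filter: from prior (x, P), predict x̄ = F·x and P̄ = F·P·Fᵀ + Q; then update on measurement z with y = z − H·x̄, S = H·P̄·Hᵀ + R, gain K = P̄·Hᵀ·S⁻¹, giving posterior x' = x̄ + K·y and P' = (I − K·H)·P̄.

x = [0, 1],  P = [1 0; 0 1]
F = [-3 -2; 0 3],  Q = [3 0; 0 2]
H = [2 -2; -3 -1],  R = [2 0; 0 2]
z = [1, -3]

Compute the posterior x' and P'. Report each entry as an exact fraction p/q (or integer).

x' = [4102/4757, 2095/4757]
P' = [732/4757 128/4757; 128/4757 1842/4757]

x̄ = F·x = [-2, 3]
P̄ = F·P·Fᵀ + Q = [16 -6; -6 11]
y = z − H·x̄ = [11, -6]
S = H·P̄·Hᵀ + R = [158 -98; -98 121]
K = P̄·Hᵀ·S⁻¹ = [604/4757 -1162/4757; -1714/4757 -1113/4757]
x' = x̄ + K·y = [4102/4757, 2095/4757]
P' = (I − K·H)·P̄ = [732/4757 128/4757; 128/4757 1842/4757]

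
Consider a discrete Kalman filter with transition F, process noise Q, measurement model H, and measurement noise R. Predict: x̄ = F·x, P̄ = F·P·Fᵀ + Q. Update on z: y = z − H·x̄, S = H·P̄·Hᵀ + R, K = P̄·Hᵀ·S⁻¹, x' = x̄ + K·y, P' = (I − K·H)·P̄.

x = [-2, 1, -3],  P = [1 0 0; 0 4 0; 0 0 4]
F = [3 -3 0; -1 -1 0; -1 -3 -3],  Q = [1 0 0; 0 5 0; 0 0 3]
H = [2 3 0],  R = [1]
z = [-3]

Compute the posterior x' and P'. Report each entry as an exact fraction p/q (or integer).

x̄ = F·x = [-9, 1, 8]
P̄ = F·P·Fᵀ + Q = [46 9 33; 9 10 13; 33 13 76]
y = z − H·x̄ = [12]
S = H·P̄·Hᵀ + R = [383]
K = P̄·Hᵀ·S⁻¹ = [119/383; 48/383; 105/383]
x' = x̄ + K·y = [-2019/383, 959/383, 4324/383]
P' = (I − K·H)·P̄ = [3457/383 -2265/383 144/383; -2265/383 1526/383 -61/383; 144/383 -61/383 18083/383]

x' = [-2019/383, 959/383, 4324/383]
P' = [3457/383 -2265/383 144/383; -2265/383 1526/383 -61/383; 144/383 -61/383 18083/383]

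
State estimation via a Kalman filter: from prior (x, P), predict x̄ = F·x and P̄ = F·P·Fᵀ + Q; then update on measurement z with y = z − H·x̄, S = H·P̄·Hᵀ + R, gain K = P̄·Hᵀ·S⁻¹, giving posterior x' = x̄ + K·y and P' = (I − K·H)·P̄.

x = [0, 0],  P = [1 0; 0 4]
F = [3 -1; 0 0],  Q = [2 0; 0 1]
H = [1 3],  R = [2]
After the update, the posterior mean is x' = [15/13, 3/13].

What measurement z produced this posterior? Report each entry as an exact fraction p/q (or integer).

z = [2]

x̄ = F·x = [0, 0]
P̄ = F·P·Fᵀ + Q = [15 0; 0 1]
S = H·P̄·Hᵀ + R = [26]
K = P̄·Hᵀ·S⁻¹ = [15/26; 3/26]
x' − x̄ = [15/13, 3/13] = K·y
y = (KᵀK)⁻¹·Kᵀ·(x' − x̄) = [2]
z = y + H·x̄ = [2] + [0] = [2]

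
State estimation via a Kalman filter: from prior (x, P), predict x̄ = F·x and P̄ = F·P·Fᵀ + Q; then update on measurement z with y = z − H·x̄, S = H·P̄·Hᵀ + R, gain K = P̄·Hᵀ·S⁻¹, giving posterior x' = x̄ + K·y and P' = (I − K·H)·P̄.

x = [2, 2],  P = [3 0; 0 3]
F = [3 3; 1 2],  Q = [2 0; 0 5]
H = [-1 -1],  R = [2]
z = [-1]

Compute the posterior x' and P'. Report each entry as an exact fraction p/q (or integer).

x' = [173/132, -7/132]
P' = [503/132 -337/132; -337/132 431/132]

x̄ = F·x = [12, 6]
P̄ = F·P·Fᵀ + Q = [56 27; 27 20]
y = z − H·x̄ = [17]
S = H·P̄·Hᵀ + R = [132]
K = P̄·Hᵀ·S⁻¹ = [-83/132; -47/132]
x' = x̄ + K·y = [173/132, -7/132]
P' = (I − K·H)·P̄ = [503/132 -337/132; -337/132 431/132]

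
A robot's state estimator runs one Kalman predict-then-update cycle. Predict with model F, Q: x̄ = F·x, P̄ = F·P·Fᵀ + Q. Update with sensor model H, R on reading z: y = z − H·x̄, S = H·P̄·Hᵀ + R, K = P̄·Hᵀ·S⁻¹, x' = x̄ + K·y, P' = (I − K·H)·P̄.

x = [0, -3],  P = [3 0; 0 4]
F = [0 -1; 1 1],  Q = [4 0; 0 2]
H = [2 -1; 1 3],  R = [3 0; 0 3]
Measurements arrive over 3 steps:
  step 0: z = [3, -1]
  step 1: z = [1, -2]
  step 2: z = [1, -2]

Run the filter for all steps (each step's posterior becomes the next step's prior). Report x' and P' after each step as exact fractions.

step 0: x̄ = F·x = [3, -3]
step 0: P̄ = F·P·Fᵀ + Q = [8 -4; -4 9]
step 0: y = z − H·x̄ = [-6, 5]
step 0: S = H·P̄·Hᵀ + R = [60 -31; -31 68]
step 0: K = P̄·Hᵀ·S⁻¹ = [1236/3119 380/3119; -443/3119 853/3119]
step 0: x' = x̄ + K·y = [3841/3119, -2434/3119]
step 0: P' = (I − K·H)·P̄ = [1752/3119 -204/3119; -204/3119 921/3119]
step 1: x̄ = F·x = [2434/3119, 1407/3119]
step 1: P̄ = F·P·Fᵀ + Q = [13397/3119 -717/3119; -717/3119 8503/3119]
step 1: y = z − H·x̄ = [-342/3119, -12893/3119]
step 1: S = H·P̄·Hᵀ + R = [74316/3119 -2300/3119; -2300/3119 94979/3119]
step 1: K = P̄·Hᵀ·S⁻¹ = [846051/2261356 72061/565339; -284317/2261356 145847/565339]
step 1: x' = x̄ + K·y = [240215/1130678, -680131/1130678]
step 1: P' = (I − K·H)·P̄ = [1211313/2261356 -115527/2261356; -115527/2261356 621897/2261356]
step 2: x̄ = F·x = [680131/1130678, -219958/565339]
step 2: P̄ = F·P·Fᵀ + Q = [9667321/2261356 -253185/1130678; -253185/1130678 1531217/565339]
step 2: y = z − H·x̄ = [-334750/565339, -1621739/1130678]
step 2: S = H·P̄·Hᵀ + R = [13400925/565339 -392953/565339; -392953/565339 68536981/2261356]
step 2: K = P̄·Hᵀ·S⁻¹ = [607003284/1623523751 206938049/1623523751; -203906240/1623523751 418591534/1623523751]
step 2: x' = x̄ + K·y = [320357015/1623523751, -1111319989/1623523751]
step 2: P' = (I − K·H)·P̄ = [869120529/1623523751 -82768794/1623523751; -82768794/1623523751 446181132/1623523751]

step 0: x' = [3841/3119, -2434/3119], P' = [1752/3119 -204/3119; -204/3119 921/3119]
step 1: x' = [240215/1130678, -680131/1130678], P' = [1211313/2261356 -115527/2261356; -115527/2261356 621897/2261356]
step 2: x' = [320357015/1623523751, -1111319989/1623523751], P' = [869120529/1623523751 -82768794/1623523751; -82768794/1623523751 446181132/1623523751]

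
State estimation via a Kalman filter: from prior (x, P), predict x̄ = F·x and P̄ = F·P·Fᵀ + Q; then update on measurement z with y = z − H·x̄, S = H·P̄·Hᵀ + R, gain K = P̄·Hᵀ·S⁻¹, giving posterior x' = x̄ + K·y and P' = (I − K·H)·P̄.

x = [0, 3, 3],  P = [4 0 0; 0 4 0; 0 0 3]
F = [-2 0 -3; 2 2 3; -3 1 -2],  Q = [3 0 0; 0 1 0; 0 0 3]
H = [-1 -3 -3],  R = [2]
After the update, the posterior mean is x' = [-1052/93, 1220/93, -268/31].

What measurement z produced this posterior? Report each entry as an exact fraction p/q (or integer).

x̄ = F·x = [-9, 15, -3]
P̄ = F·P·Fᵀ + Q = [46 -43 42; -43 60 -34; 42 -34 55]
S = H·P̄·Hᵀ + R = [465]
K = P̄·Hᵀ·S⁻¹ = [-43/465; -7/93; -7/31]
x' − x̄ = [-215/93, -175/93, -175/31] = K·y
y = (KᵀK)⁻¹·Kᵀ·(x' − x̄) = [25]
z = y + H·x̄ = [25] + [-27] = [-2]

z = [-2]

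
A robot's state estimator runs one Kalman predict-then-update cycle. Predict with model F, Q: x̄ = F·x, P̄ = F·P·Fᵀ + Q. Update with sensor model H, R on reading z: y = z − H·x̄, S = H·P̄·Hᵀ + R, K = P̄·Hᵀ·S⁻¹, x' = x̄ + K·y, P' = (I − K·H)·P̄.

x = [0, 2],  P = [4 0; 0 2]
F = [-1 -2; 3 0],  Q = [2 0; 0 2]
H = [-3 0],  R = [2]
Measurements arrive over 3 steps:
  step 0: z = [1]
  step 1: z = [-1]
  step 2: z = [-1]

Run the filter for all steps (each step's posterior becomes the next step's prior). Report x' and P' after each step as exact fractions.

step 0: x' = [-25/64, -99/32], P' = [7/32 -3/16; -3/16 223/8]
step 1: x' = [11266/32599, -39045/32599], P' = [7230/32599 30/32599; 30/32599 129314/32599]
step 2: x' = [951530/2686717, 2954469/2686717], P' = [589804/2686717 -21870/2686717; -21870/2686717 10670294/2686717]

step 0: x̄ = F·x = [-4, 0]
step 0: P̄ = F·P·Fᵀ + Q = [14 -12; -12 38]
step 0: y = z − H·x̄ = [-11]
step 0: S = H·P̄·Hᵀ + R = [128]
step 0: K = P̄·Hᵀ·S⁻¹ = [-21/64; 9/32]
step 0: x' = x̄ + K·y = [-25/64, -99/32]
step 0: P' = (I − K·H)·P̄ = [7/32 -3/16; -3/16 223/8]
step 1: x̄ = F·x = [421/64, -75/64]
step 1: P̄ = F·P·Fᵀ + Q = [3615/32 15/32; 15/32 127/32]
step 1: y = z − H·x̄ = [1199/64]
step 1: S = H·P̄·Hᵀ + R = [32599/32]
step 1: K = P̄·Hᵀ·S⁻¹ = [-10845/32599; -45/32599]
step 1: x' = x̄ + K·y = [11266/32599, -39045/32599]
step 1: P' = (I − K·H)·P̄ = [7230/32599 30/32599; 30/32599 129314/32599]
step 2: x̄ = F·x = [66824/32599, 33798/32599]
step 2: P̄ = F·P·Fᵀ + Q = [589804/32599 -21870/32599; -21870/32599 130268/32599]
step 2: y = z − H·x̄ = [167873/32599]
step 2: S = H·P̄·Hᵀ + R = [5373434/32599]
step 2: K = P̄·Hᵀ·S⁻¹ = [-884706/2686717; 32805/2686717]
step 2: x' = x̄ + K·y = [951530/2686717, 2954469/2686717]
step 2: P' = (I − K·H)·P̄ = [589804/2686717 -21870/2686717; -21870/2686717 10670294/2686717]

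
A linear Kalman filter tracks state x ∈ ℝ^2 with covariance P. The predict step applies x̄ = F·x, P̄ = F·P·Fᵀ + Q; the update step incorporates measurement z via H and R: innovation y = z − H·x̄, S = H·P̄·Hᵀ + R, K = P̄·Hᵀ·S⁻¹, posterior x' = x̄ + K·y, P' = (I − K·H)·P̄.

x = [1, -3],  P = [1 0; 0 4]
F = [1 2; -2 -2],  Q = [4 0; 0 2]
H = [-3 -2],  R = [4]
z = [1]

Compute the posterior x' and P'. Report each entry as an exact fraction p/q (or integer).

x' = [-163/65, 40/13]
P' = [636/65 -180/13; -180/13 266/13]

x̄ = F·x = [-5, 4]
P̄ = F·P·Fᵀ + Q = [21 -18; -18 22]
y = z − H·x̄ = [-6]
S = H·P̄·Hᵀ + R = [65]
K = P̄·Hᵀ·S⁻¹ = [-27/65; 2/13]
x' = x̄ + K·y = [-163/65, 40/13]
P' = (I − K·H)·P̄ = [636/65 -180/13; -180/13 266/13]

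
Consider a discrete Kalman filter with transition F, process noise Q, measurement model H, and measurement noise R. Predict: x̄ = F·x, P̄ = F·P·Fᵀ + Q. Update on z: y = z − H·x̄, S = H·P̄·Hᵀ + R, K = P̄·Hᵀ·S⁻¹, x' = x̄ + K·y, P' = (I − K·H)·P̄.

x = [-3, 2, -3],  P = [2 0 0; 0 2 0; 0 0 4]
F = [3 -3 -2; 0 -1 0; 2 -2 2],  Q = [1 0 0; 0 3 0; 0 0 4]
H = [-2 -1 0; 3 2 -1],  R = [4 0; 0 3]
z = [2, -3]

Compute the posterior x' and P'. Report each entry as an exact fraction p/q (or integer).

x' = [-657/385, -1784/2695, -2360/539]
P' = [351/220 -1349/770 83/77; -1349/770 10291/2695 1294/539; 83/77 1294/539 5528/539]

x̄ = F·x = [-9, -2, -16]
P̄ = F·P·Fᵀ + Q = [53 6 8; 6 5 4; 8 4 36]
y = z − H·x̄ = [-18, 12]
S = H·P̄·Hᵀ + R = [245 -350; -350 544]
K = P̄·Hᵀ·S⁻¹ = [-277/770 3/44; -212/2695 -1/154; -614/539 -57/77]
x' = x̄ + K·y = [-657/385, -1784/2695, -2360/539]
P' = (I − K·H)·P̄ = [351/220 -1349/770 83/77; -1349/770 10291/2695 1294/539; 83/77 1294/539 5528/539]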